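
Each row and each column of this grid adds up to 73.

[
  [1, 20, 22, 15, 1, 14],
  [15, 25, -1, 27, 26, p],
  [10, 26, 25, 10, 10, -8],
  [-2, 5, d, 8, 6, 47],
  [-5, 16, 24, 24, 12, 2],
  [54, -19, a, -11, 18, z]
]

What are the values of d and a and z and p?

d = 9, a = -6, z = 37, p = -19

Row 4 has -2 + 5 + 8 + 6 + 47 = 64; the blank must be 73 − 64 = 9.
Row 2 has 15 + 25 − 1 + 27 + 26 = 92; the blank must be 73 − 92 = -19.
Column 6 has 14 − 19 − 8 + 47 + 2 = 36; the blank must be 73 − 36 = 37.
Row 6 has 54 − 19 − 11 + 18 + 37 = 79; the blank must be 73 − 79 = -6.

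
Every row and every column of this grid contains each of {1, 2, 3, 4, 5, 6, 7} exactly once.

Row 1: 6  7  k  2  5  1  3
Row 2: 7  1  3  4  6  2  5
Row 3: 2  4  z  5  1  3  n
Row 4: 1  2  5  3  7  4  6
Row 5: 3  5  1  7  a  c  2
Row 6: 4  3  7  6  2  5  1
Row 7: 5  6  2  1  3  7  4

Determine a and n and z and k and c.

For row 5, column 5: column 5 already has {1, 2, 3, 5, 6, 7}; that leaves 4.
At (row 1, col 3): row 1 already has {1, 2, 3, 5, 6, 7}, so the value is 4.
For row 5, column 6: row 5 already has {1, 2, 3, 4, 5, 7}; that leaves 6.
Cell (3,7): column 7 already has {1, 2, 3, 4, 5, 6} → 7.
At (row 3, col 3): row 3 already has {1, 2, 3, 4, 5, 7}, so the value is 6.

a = 4, n = 7, z = 6, k = 4, c = 6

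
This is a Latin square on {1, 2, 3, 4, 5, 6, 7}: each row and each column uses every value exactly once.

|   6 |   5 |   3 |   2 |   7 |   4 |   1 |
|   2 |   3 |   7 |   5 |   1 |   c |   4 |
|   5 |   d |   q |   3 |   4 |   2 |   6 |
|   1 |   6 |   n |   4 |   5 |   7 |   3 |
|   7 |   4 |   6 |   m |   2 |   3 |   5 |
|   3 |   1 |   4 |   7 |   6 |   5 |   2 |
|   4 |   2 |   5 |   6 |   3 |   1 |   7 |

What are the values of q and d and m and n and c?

q = 1, d = 7, m = 1, n = 2, c = 6

Cell (3,2): column 2 already has {1, 2, 3, 4, 5, 6} → 7.
At (row 2, col 6): row 2 already has {1, 2, 3, 4, 5, 7}, so the value is 6.
For row 5, column 4: row 5 already has {2, 3, 4, 5, 6, 7}; that leaves 1.
At (row 3, col 3): row 3 already has {2, 3, 4, 5, 6, 7}, so the value is 1.
Cell (4,3): row 4 already has {1, 3, 4, 5, 6, 7} → 2.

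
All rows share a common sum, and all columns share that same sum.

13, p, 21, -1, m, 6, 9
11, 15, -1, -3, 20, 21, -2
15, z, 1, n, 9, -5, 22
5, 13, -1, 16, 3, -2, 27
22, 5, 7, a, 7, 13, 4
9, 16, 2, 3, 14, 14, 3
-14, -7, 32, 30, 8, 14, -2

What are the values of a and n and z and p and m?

Rows 2 and 4 both sum to 61, so that's the common total.
The known cells in column 5 total 61, leaving 61 − 61 = 0 for the blank.
The known cells in row 1 total 48, leaving 61 − 48 = 13 for the blank.
The known cells in column 2 total 55, leaving 61 − 55 = 6 for the blank.
The known cells in row 5 total 58, leaving 61 − 58 = 3 for the blank.
The known cells in row 3 total 48, leaving 61 − 48 = 13 for the blank.

a = 3, n = 13, z = 6, p = 13, m = 0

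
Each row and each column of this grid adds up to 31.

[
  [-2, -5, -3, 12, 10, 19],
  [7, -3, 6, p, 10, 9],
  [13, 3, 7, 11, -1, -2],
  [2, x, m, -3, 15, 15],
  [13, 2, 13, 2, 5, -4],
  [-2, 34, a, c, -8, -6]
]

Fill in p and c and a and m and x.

The known cells in column 2 total 31, leaving 31 − 31 = 0 for the blank.
The known cells in row 4 total 29, leaving 31 − 29 = 2 for the blank.
The known cells in row 2 total 29, leaving 31 − 29 = 2 for the blank.
The known cells in column 4 total 24, leaving 31 − 24 = 7 for the blank.
The known cells in row 6 total 25, leaving 31 − 25 = 6 for the blank.

p = 2, c = 7, a = 6, m = 2, x = 0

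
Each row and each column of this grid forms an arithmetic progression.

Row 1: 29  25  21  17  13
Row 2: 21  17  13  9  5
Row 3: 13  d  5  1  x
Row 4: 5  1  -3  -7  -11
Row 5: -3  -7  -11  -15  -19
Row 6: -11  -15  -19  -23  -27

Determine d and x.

Along each row the entries change by -4 per step; down each column they change by -8.
Row 3: from 13 at column 1, stepping by -4 to column 2 gives 9.
Row 3: from 13 at column 1, stepping by -4 to column 5 gives -3.

d = 9, x = -3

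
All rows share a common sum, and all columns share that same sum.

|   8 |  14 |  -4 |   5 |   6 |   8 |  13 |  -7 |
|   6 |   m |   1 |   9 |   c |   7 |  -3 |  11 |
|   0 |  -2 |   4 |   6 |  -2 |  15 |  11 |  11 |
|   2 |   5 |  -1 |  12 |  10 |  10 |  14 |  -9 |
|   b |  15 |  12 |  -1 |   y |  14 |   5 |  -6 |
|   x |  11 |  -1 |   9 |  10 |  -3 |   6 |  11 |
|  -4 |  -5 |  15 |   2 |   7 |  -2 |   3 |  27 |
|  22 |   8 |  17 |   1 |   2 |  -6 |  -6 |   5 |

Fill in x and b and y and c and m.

Rows 1 and 3 both sum to 43, so that's the common total.
The known cells in column 2 total 46, leaving 43 − 46 = -3 for the blank.
The known cells in row 2 total 28, leaving 43 − 28 = 15 for the blank.
The known cells in column 5 total 48, leaving 43 − 48 = -5 for the blank.
The known cells in row 5 total 34, leaving 43 − 34 = 9 for the blank.
The known cells in row 6 total 43, leaving 43 − 43 = 0 for the blank.

x = 0, b = 9, y = -5, c = 15, m = -3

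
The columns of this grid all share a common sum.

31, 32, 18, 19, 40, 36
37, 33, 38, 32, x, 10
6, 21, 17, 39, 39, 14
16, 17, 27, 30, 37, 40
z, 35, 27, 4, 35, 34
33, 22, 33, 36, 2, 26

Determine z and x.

z = 37, x = 7

The complete columns each total 160.
Column 1 is missing 160 − 123 = 37 (since 31 + 37 + 6 + 16 + 33 = 123).
Column 5 is missing 160 − 153 = 7 (since 40 + 39 + 37 + 35 + 2 = 153).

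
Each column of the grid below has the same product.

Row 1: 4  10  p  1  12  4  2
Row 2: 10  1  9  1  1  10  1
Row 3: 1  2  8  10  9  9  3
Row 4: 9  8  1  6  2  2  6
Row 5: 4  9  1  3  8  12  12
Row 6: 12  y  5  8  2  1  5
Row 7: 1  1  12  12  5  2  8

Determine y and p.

y = 12, p = 4

Columns 4 and 5 each multiply to 17280, so every column has product 17280.
Column 2: 10×1×2×8×9×1 = 1440, so the missing entry is 17280 ÷ 1440 = 12.
Column 3: 9×8×1×1×5×12 = 4320, so the missing entry is 17280 ÷ 4320 = 4.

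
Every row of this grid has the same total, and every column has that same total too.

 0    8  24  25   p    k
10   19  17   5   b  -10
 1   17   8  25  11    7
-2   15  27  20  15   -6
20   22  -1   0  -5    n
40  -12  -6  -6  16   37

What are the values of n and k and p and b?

n = 33, k = 8, p = 4, b = 28

Rows 3 and 4 both sum to 69, so that's the common total.
Row 5 has 20 + 22 − 1 + 0 − 5 = 36; the blank must be 69 − 36 = 33.
Row 2 has 10 + 19 + 17 + 5 − 10 = 41; the blank must be 69 − 41 = 28.
Column 5 has 28 + 11 + 15 − 5 + 16 = 65; the blank must be 69 − 65 = 4.
Row 1 has 0 + 8 + 24 + 25 + 4 = 61; the blank must be 69 − 61 = 8.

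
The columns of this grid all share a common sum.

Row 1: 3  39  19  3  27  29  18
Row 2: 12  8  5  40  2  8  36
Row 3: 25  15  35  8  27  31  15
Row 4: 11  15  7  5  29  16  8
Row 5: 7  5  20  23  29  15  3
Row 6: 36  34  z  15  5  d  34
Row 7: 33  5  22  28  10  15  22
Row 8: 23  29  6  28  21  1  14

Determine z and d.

z = 36, d = 35

Columns 4 and 5 both add up to 150, so every column sums to 150.
Column 3: 19 + 5 + 35 + 7 + 20 + 22 + 6 = 114, so the missing entry is 150 − 114 = 36.
Column 6: 29 + 8 + 31 + 16 + 15 + 15 + 1 = 115, so the missing entry is 150 − 115 = 35.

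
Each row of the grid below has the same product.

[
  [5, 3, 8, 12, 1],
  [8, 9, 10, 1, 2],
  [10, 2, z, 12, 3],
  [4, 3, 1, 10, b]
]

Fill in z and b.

z = 2, b = 12

Rows 1 and 2 each multiply to 1440, so every row has product 1440.
Row 3: 10×2×12×3 = 720, so the missing entry is 1440 ÷ 720 = 2.
Row 4: 4×3×1×10 = 120, so the missing entry is 1440 ÷ 120 = 12.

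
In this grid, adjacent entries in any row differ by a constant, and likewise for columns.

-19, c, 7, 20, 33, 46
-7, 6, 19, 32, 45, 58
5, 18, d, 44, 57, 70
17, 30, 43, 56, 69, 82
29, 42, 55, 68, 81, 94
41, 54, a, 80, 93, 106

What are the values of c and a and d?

Along each row the entries change by 13 per step; down each column they change by 12.
Row 1: from -19 at column 1, stepping by 13 to column 2 gives -6.
Row 6: from 41 at column 1, stepping by 13 to column 3 gives 67.
Row 3: from 5 at column 1, stepping by 13 to column 3 gives 31.

c = -6, a = 67, d = 31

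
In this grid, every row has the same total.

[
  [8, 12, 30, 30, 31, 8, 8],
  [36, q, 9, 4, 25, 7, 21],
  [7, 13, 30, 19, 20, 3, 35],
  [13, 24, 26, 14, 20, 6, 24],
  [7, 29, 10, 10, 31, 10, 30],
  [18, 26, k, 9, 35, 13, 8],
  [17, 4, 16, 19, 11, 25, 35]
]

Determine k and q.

The complete rows each total 127.
Row 6 is missing 127 − 109 = 18 (since 18 + 26 + 9 + 35 + 13 + 8 = 109).
Row 2 is missing 127 − 102 = 25 (since 36 + 9 + 4 + 25 + 7 + 21 = 102).

k = 18, q = 25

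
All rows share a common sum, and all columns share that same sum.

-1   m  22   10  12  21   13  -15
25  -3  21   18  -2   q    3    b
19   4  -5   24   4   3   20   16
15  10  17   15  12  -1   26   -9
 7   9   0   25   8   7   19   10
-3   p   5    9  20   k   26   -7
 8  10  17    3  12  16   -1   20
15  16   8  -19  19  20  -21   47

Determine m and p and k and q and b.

Rows 3 and 4 both sum to 85, so that's the common total.
Row 1 has -1 + 22 + 10 + 12 + 21 + 13 − 15 = 62; the blank must be 85 − 62 = 23.
Column 2 has 23 − 3 + 4 + 10 + 9 + 10 + 16 = 69; the blank must be 85 − 69 = 16.
Row 6 has -3 + 16 + 5 + 9 + 20 + 26 − 7 = 66; the blank must be 85 − 66 = 19.
Column 6 has 21 + 3 − 1 + 7 + 19 + 16 + 20 = 85; the blank must be 85 − 85 = 0.
Row 2 has 25 − 3 + 21 + 18 − 2 + 0 + 3 = 62; the blank must be 85 − 62 = 23.

m = 23, p = 16, k = 19, q = 0, b = 23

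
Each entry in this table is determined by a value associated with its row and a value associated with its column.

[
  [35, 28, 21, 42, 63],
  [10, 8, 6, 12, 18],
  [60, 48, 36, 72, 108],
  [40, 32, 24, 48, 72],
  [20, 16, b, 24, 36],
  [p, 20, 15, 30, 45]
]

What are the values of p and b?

p = 25, b = 12

Each row is a constant multiple of every other row — this is a multiplication table with the headers hidden.
Row 6 is 20/28 = 5/7 times row 1, so its entry in column 1 is 35 × 5/7 = 25.
Row 5 is 16/28 = 4/7 times row 1, so its entry in column 3 is 21 × 4/7 = 12.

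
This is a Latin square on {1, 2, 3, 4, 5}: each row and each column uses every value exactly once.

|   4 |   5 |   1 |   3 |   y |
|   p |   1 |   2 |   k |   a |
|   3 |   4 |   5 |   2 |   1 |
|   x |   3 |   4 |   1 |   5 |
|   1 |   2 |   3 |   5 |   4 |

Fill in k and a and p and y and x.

Cell (1,5): row 1 already has {1, 3, 4, 5} → 2.
For row 2, column 5: column 5 already has {1, 2, 4, 5}; that leaves 3.
Cell (4,1): row 4 already has {1, 3, 4, 5} → 2.
For row 2, column 1: column 1 already has {1, 2, 3, 4}; that leaves 5.
For row 2, column 4: row 2 already has {1, 2, 3, 5}; that leaves 4.

k = 4, a = 3, p = 5, y = 2, x = 2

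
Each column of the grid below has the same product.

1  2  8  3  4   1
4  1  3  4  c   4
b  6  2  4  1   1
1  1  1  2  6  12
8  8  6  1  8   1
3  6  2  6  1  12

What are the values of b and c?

Columns 4 and 6 each multiply to 576, so every column has product 576.
Column 1: 1×4×1×8×3 = 96, so the missing entry is 576 ÷ 96 = 6.
Column 5: 4×1×6×8×1 = 192, so the missing entry is 576 ÷ 192 = 3.

b = 6, c = 3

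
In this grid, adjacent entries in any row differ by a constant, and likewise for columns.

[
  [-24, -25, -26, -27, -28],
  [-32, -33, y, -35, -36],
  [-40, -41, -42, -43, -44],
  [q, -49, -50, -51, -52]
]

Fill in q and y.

q = -48, y = -34

Along each row the entries change by -1 per step; down each column they change by -8.
Row 4: from -49 at column 2, stepping by -1 to column 1 gives -48.
Row 2: from -32 at column 1, stepping by -1 to column 3 gives -34.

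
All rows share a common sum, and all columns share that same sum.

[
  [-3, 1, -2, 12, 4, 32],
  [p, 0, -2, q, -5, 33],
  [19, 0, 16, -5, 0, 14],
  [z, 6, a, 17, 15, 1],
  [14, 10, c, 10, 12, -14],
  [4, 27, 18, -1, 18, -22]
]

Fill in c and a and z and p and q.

c = 12, a = 2, z = 3, p = 7, q = 11

Rows 1 and 3 both sum to 44, so that's the common total.
The known cells in row 5 total 32, leaving 44 − 32 = 12 for the blank.
The known cells in column 3 total 42, leaving 44 − 42 = 2 for the blank.
The known cells in row 4 total 41, leaving 44 − 41 = 3 for the blank.
The known cells in column 1 total 37, leaving 44 − 37 = 7 for the blank.
The known cells in row 2 total 33, leaving 44 − 33 = 11 for the blank.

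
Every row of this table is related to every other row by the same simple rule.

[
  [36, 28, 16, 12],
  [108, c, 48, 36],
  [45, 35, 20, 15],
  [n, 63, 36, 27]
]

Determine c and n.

Each row is a constant multiple of every other row — this is a multiplication table with the headers hidden.
Row 2 is 48/16 = 3/1 times row 1, so its entry in column 2 is 28 × 3/1 = 84.
Row 4 is 36/16 = 9/4 times row 1, so its entry in column 1 is 36 × 9/4 = 81.

c = 84, n = 81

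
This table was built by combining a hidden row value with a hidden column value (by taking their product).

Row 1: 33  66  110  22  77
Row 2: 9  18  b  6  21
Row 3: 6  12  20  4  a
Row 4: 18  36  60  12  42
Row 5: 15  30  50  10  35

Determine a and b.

a = 14, b = 30

Each row is a constant multiple of every other row — this is a multiplication table with the headers hidden.
Row 3 is 6/33 = 2/11 times row 1, so its entry in column 5 is 77 × 2/11 = 14.
Row 2 is 9/33 = 3/11 times row 1, so its entry in column 3 is 110 × 3/11 = 30.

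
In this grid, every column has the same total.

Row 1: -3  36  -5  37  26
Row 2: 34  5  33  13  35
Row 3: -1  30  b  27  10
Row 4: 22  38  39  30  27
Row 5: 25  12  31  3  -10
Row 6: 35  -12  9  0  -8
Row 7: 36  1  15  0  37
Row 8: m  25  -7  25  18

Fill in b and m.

b = 20, m = -13

Columns 2 and 4 both add up to 135, so every column sums to 135.
Column 3: -5 + 33 + 39 + 31 + 9 + 15 − 7 = 115, so the missing entry is 135 − 115 = 20.
Column 1: -3 + 34 − 1 + 22 + 25 + 35 + 36 = 148, so the missing entry is 135 − 148 = -13.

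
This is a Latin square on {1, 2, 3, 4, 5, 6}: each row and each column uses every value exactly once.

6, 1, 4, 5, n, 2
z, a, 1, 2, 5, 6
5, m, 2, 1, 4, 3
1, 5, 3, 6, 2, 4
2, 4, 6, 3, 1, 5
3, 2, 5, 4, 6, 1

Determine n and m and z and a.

n = 3, m = 6, z = 4, a = 3

Cell (2,1): column 1 already has {1, 2, 3, 5, 6} → 4.
At (row 2, col 2): row 2 already has {1, 2, 4, 5, 6}, so the value is 3.
Cell (1,5): row 1 already has {1, 2, 4, 5, 6} → 3.
Cell (3,2): row 3 already has {1, 2, 3, 4, 5} → 6.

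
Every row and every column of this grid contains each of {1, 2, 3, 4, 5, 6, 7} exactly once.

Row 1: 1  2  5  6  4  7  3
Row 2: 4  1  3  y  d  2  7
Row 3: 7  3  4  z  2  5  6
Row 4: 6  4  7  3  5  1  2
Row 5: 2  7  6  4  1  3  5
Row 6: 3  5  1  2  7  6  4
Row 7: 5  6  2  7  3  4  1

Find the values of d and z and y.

For row 3, column 4: row 3 already has {2, 3, 4, 5, 6, 7}; that leaves 1.
Cell (2,4): column 4 already has {1, 2, 3, 4, 6, 7} → 5.
At (row 2, col 5): row 2 already has {1, 2, 3, 4, 5, 7}, so the value is 6.

d = 6, z = 1, y = 5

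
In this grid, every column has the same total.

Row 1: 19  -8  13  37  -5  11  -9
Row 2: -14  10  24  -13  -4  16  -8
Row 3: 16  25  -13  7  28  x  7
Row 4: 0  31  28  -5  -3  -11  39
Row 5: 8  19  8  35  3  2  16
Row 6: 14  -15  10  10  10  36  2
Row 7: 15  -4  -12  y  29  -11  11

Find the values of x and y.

The complete columns each total 58.
Column 6 is missing 58 − 43 = 15 (since 11 + 16 − 11 + 2 + 36 − 11 = 43).
Column 4 is missing 58 − 71 = -13 (since 37 − 13 + 7 − 5 + 35 + 10 = 71).

x = 15, y = -13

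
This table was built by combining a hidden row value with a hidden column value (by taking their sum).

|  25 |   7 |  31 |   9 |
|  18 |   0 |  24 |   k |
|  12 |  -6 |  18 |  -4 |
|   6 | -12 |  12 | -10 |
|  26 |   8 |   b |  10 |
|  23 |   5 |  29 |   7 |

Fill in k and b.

The difference between any two rows is the same in every column — this is an addition table with the headers hidden.
Row 2 minus row 1 is 18 − 25 = -7, so its entry in column 4 is 9 + (-7) = 2.
Row 5 minus row 1 is 26 − 25 = 1, so its entry in column 3 is 31 + 1 = 32.

k = 2, b = 32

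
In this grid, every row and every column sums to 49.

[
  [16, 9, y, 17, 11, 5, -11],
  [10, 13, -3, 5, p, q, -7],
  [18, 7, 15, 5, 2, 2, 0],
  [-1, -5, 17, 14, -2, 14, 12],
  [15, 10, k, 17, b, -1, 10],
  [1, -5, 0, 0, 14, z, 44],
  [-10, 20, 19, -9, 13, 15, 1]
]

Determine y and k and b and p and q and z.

y = 2, k = -1, b = -1, p = 12, q = 19, z = -5

Row 6: 1 − 5 + 0 + 0 + 14 + 44 = 54, so its missing entry is 49 − 54 = -5.
Column 6: 5 + 2 + 14 − 1 − 5 + 15 = 30, so its missing entry is 49 − 30 = 19.
Row 2: 10 + 13 − 3 + 5 + 19 − 7 = 37, so its missing entry is 49 − 37 = 12.
Column 5: 11 + 12 + 2 − 2 + 14 + 13 = 50, so its missing entry is 49 − 50 = -1.
Row 5: 15 + 10 + 17 − 1 − 1 + 10 = 50, so its missing entry is 49 − 50 = -1.
Row 1: 16 + 9 + 17 + 11 + 5 − 11 = 47, so its missing entry is 49 − 47 = 2.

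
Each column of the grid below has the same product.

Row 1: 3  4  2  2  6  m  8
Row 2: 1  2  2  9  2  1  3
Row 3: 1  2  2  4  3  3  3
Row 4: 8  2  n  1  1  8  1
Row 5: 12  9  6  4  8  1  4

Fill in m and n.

Columns 2 and 4 each multiply to 288, so every column has product 288.
Column 6: 1×3×8×1 = 24, so the missing entry is 288 ÷ 24 = 12.
Column 3: 2×2×2×6 = 48, so the missing entry is 288 ÷ 48 = 6.

m = 12, n = 6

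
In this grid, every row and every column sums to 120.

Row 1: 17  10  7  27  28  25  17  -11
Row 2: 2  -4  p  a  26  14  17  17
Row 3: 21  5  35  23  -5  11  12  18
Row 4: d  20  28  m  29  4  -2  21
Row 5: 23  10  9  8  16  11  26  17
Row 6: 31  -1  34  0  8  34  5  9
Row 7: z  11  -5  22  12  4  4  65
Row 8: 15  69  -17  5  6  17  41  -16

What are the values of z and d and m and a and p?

z = 7, d = 4, m = 16, a = 19, p = 29

The known cells in column 3 total 91, leaving 120 − 91 = 29 for the blank.
The known cells in row 7 total 113, leaving 120 − 113 = 7 for the blank.
The known cells in column 1 total 116, leaving 120 − 116 = 4 for the blank.
The known cells in row 4 total 104, leaving 120 − 104 = 16 for the blank.
The known cells in row 2 total 101, leaving 120 − 101 = 19 for the blank.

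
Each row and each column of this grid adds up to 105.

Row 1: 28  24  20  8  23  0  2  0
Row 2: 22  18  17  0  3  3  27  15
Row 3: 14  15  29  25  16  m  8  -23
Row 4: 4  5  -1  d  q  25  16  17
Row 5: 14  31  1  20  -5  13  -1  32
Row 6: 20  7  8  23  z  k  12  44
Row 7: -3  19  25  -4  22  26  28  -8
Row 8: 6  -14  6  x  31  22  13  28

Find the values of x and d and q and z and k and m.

Row 8: 6 − 14 + 6 + 31 + 22 + 13 + 28 = 92, so its missing entry is 105 − 92 = 13.
Column 4: 8 + 0 + 25 + 20 + 23 − 4 + 13 = 85, so its missing entry is 105 − 85 = 20.
Row 4: 4 + 5 − 1 + 20 + 25 + 16 + 17 = 86, so its missing entry is 105 − 86 = 19.
Column 5: 23 + 3 + 16 + 19 − 5 + 22 + 31 = 109, so its missing entry is 105 − 109 = -4.
Row 6: 20 + 7 + 8 + 23 − 4 + 12 + 44 = 110, so its missing entry is 105 − 110 = -5.
Row 3: 14 + 15 + 29 + 25 + 16 + 8 − 23 = 84, so its missing entry is 105 − 84 = 21.

x = 13, d = 20, q = 19, z = -4, k = -5, m = 21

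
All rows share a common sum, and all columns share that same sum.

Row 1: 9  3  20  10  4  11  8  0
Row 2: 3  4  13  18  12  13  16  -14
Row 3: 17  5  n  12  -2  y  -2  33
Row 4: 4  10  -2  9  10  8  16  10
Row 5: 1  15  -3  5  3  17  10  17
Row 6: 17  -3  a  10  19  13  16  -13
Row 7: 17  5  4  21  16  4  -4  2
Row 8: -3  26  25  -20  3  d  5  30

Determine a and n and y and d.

Rows 1 and 2 both sum to 65, so that's the common total.
Row 8 has -3 + 26 + 25 − 20 + 3 + 5 + 30 = 66; the blank must be 65 − 66 = -1.
Column 6 has 11 + 13 + 8 + 17 + 13 + 4 − 1 = 65; the blank must be 65 − 65 = 0.
Row 3 has 17 + 5 + 12 − 2 + 0 − 2 + 33 = 63; the blank must be 65 − 63 = 2.
Row 6 has 17 − 3 + 10 + 19 + 13 + 16 − 13 = 59; the blank must be 65 − 59 = 6.

a = 6, n = 2, y = 0, d = -1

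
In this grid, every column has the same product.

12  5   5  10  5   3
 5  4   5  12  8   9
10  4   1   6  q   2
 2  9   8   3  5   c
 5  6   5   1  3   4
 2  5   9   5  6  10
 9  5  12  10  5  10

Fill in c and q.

Columns 1 and 4 each multiply to 108000, so every column has product 108000.
Column 6: 3×9×2×4×10×10 = 21600, so the missing entry is 108000 ÷ 21600 = 5.
Column 5: 5×8×5×3×6×5 = 18000, so the missing entry is 108000 ÷ 18000 = 6.

c = 5, q = 6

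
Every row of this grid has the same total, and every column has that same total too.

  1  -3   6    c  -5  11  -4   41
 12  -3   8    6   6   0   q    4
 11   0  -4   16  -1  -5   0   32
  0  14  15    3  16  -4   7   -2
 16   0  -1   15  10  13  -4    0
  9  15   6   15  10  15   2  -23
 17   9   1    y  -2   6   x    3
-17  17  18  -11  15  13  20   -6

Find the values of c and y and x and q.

c = 2, y = 3, x = 12, q = 16

Rows 3 and 4 both sum to 49, so that's the common total.
The known cells in row 2 total 33, leaving 49 − 33 = 16 for the blank.
The known cells in column 7 total 37, leaving 49 − 37 = 12 for the blank.
The known cells in row 1 total 47, leaving 49 − 47 = 2 for the blank.
The known cells in row 7 total 46, leaving 49 − 46 = 3 for the blank.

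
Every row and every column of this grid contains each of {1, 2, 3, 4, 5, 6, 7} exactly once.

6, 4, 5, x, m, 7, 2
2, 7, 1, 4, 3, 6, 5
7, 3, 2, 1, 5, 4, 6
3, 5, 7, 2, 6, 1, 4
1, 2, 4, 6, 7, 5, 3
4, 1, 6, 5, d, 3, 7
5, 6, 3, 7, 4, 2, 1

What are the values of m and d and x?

m = 1, d = 2, x = 3

Cell (6,5): row 6 already has {1, 3, 4, 5, 6, 7} → 2.
At (row 1, col 4): column 4 already has {1, 2, 4, 5, 6, 7}, so the value is 3.
Cell (1,5): row 1 already has {2, 3, 4, 5, 6, 7} → 1.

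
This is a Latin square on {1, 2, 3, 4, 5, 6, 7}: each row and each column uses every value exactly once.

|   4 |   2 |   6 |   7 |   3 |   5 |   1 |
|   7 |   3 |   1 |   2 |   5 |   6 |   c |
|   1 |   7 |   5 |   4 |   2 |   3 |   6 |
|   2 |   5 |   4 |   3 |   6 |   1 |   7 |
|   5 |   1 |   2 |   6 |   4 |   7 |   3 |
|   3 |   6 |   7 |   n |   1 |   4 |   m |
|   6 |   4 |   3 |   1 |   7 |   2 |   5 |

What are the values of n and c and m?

n = 5, c = 4, m = 2

At (row 6, col 4): column 4 already has {1, 2, 3, 4, 6, 7}, so the value is 5.
Cell (2,7): row 2 already has {1, 2, 3, 5, 6, 7} → 4.
At (row 6, col 7): row 6 already has {1, 3, 4, 5, 6, 7}, so the value is 2.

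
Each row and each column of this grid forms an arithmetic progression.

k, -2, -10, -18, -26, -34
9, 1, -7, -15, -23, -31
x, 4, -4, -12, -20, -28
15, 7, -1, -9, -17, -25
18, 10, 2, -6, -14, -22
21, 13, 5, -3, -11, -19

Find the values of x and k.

x = 12, k = 6

Along each row the entries change by -8 per step; down each column they change by 3.
Row 3: from 4 at column 2, stepping by -8 to column 1 gives 12.
Row 1: from -2 at column 2, stepping by -8 to column 1 gives 6.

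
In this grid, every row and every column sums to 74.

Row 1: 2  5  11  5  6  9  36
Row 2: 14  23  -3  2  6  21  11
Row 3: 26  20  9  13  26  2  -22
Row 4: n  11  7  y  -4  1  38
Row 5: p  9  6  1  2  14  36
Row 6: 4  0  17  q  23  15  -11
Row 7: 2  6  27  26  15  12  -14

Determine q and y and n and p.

Row 6: 4 + 0 + 17 + 23 + 15 − 11 = 48, so its missing entry is 74 − 48 = 26.
Row 5: 9 + 6 + 1 + 2 + 14 + 36 = 68, so its missing entry is 74 − 68 = 6.
Column 4: 5 + 2 + 13 + 1 + 26 + 26 = 73, so its missing entry is 74 − 73 = 1.
Row 4: 11 + 7 + 1 − 4 + 1 + 38 = 54, so its missing entry is 74 − 54 = 20.

q = 26, y = 1, n = 20, p = 6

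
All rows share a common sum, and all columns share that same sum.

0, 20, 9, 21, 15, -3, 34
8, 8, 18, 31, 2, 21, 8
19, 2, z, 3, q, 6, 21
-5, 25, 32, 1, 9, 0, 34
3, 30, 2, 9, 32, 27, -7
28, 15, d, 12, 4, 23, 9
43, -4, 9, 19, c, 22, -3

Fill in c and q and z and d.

Rows 1 and 2 both sum to 96, so that's the common total.
The known cells in row 6 total 91, leaving 96 − 91 = 5 for the blank.
The known cells in row 7 total 86, leaving 96 − 86 = 10 for the blank.
The known cells in column 5 total 72, leaving 96 − 72 = 24 for the blank.
The known cells in row 3 total 75, leaving 96 − 75 = 21 for the blank.

c = 10, q = 24, z = 21, d = 5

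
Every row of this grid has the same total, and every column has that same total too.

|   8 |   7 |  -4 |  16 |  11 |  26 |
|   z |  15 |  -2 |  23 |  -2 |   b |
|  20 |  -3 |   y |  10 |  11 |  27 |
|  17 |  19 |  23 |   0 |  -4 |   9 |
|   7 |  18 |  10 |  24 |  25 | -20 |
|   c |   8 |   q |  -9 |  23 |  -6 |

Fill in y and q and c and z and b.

Rows 1 and 4 both sum to 64, so that's the common total.
The known cells in column 6 total 36, leaving 64 − 36 = 28 for the blank.
The known cells in row 3 total 65, leaving 64 − 65 = -1 for the blank.
The known cells in row 2 total 62, leaving 64 − 62 = 2 for the blank.
The known cells in column 1 total 54, leaving 64 − 54 = 10 for the blank.
The known cells in row 6 total 26, leaving 64 − 26 = 38 for the blank.

y = -1, q = 38, c = 10, z = 2, b = 28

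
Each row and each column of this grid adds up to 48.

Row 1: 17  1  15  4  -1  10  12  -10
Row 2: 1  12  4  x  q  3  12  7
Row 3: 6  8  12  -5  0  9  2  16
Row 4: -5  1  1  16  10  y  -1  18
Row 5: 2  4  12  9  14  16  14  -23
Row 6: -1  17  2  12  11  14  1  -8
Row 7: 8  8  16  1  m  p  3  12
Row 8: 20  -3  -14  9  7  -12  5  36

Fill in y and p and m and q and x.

Column 4: 4 − 5 + 16 + 9 + 12 + 1 + 9 = 46, so its missing entry is 48 − 46 = 2.
Row 2: 1 + 12 + 4 + 2 + 3 + 12 + 7 = 41, so its missing entry is 48 − 41 = 7.
Column 5: -1 + 7 + 0 + 10 + 14 + 11 + 7 = 48, so its missing entry is 48 − 48 = 0.
Row 7: 8 + 8 + 16 + 1 + 0 + 3 + 12 = 48, so its missing entry is 48 − 48 = 0.
Row 4: -5 + 1 + 1 + 16 + 10 − 1 + 18 = 40, so its missing entry is 48 − 40 = 8.

y = 8, p = 0, m = 0, q = 7, x = 2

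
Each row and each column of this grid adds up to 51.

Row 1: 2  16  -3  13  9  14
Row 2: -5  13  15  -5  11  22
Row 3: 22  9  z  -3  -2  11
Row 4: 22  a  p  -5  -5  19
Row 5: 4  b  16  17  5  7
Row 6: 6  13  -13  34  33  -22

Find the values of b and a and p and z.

b = 2, a = -2, p = 22, z = 14

Row 5: 4 + 16 + 17 + 5 + 7 = 49, so its missing entry is 51 − 49 = 2.
Column 2: 16 + 13 + 9 + 2 + 13 = 53, so its missing entry is 51 − 53 = -2.
Row 4: 22 − 2 − 5 − 5 + 19 = 29, so its missing entry is 51 − 29 = 22.
Row 3: 22 + 9 − 3 − 2 + 11 = 37, so its missing entry is 51 − 37 = 14.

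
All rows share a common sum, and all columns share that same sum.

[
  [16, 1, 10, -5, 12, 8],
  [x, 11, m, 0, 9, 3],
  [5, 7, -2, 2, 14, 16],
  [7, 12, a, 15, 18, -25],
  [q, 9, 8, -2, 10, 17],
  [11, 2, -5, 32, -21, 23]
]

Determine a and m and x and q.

Rows 1 and 3 both sum to 42, so that's the common total.
Row 4: 7 + 12 + 15 + 18 − 25 = 27, so its missing entry is 42 − 27 = 15.
Column 3: 10 − 2 + 15 + 8 − 5 = 26, so its missing entry is 42 − 26 = 16.
Row 2: 11 + 16 + 0 + 9 + 3 = 39, so its missing entry is 42 − 39 = 3.
Row 5: 9 + 8 − 2 + 10 + 17 = 42, so its missing entry is 42 − 42 = 0.

a = 15, m = 16, x = 3, q = 0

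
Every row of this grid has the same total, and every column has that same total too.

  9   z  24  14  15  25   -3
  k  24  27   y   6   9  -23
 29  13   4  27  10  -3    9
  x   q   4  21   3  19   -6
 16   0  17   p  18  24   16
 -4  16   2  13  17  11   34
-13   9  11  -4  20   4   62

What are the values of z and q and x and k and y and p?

z = 5, q = 22, x = 26, k = 26, y = 20, p = -2

Rows 3 and 6 both sum to 89, so that's the common total.
Row 1 has 9 + 24 + 14 + 15 + 25 − 3 = 84; the blank must be 89 − 84 = 5.
Row 5 has 16 + 0 + 17 + 18 + 24 + 16 = 91; the blank must be 89 − 91 = -2.
Column 2 has 5 + 24 + 13 + 0 + 16 + 9 = 67; the blank must be 89 − 67 = 22.
Row 4 has 22 + 4 + 21 + 3 + 19 − 6 = 63; the blank must be 89 − 63 = 26.
Column 1 has 9 + 29 + 26 + 16 − 4 − 13 = 63; the blank must be 89 − 63 = 26.
Row 2 has 26 + 24 + 27 + 6 + 9 − 23 = 69; the blank must be 89 − 69 = 20.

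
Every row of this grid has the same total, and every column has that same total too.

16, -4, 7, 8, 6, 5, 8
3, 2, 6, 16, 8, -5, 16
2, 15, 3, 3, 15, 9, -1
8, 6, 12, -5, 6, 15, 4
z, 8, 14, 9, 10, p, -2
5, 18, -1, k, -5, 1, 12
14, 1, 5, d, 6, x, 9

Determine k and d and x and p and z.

Rows 1 and 2 both sum to 46, so that's the common total.
Column 1: 16 + 3 + 2 + 8 + 5 + 14 = 48, so its missing entry is 46 − 48 = -2.
Row 5: -2 + 8 + 14 + 9 + 10 − 2 = 37, so its missing entry is 46 − 37 = 9.
Column 6: 5 − 5 + 9 + 15 + 9 + 1 = 34, so its missing entry is 46 − 34 = 12.
Row 6: 5 + 18 − 1 − 5 + 1 + 12 = 30, so its missing entry is 46 − 30 = 16.
Row 7: 14 + 1 + 5 + 6 + 12 + 9 = 47, so its missing entry is 46 − 47 = -1.

k = 16, d = -1, x = 12, p = 9, z = -2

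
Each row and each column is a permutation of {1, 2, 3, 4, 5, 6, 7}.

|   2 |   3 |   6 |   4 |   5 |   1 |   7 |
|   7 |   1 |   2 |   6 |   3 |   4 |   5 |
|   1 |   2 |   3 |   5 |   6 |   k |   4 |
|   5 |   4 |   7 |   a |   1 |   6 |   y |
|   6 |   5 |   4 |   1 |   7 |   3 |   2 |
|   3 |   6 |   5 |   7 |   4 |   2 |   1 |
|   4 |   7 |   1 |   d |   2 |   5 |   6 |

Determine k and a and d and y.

Cell (7,4): row 7 already has {1, 2, 4, 5, 6, 7} → 3.
Cell (3,6): row 3 already has {1, 2, 3, 4, 5, 6} → 7.
Cell (4,4): column 4 already has {1, 3, 4, 5, 6, 7} → 2.
At (row 4, col 7): row 4 already has {1, 2, 4, 5, 6, 7}, so the value is 3.

k = 7, a = 2, d = 3, y = 3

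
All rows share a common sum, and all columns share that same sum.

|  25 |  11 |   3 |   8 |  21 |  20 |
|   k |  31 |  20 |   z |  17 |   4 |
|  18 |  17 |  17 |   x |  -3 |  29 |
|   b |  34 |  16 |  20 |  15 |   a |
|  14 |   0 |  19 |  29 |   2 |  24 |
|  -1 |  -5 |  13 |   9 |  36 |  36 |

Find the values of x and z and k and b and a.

x = 10, z = 12, k = 4, b = 28, a = -25

Rows 1 and 5 both sum to 88, so that's the common total.
Row 3: 18 + 17 + 17 − 3 + 29 = 78, so its missing entry is 88 − 78 = 10.
Column 4: 8 + 10 + 20 + 29 + 9 = 76, so its missing entry is 88 − 76 = 12.
Row 2: 31 + 20 + 12 + 17 + 4 = 84, so its missing entry is 88 − 84 = 4.
Column 1: 25 + 4 + 18 + 14 − 1 = 60, so its missing entry is 88 − 60 = 28.
Row 4: 28 + 34 + 16 + 20 + 15 = 113, so its missing entry is 88 − 113 = -25.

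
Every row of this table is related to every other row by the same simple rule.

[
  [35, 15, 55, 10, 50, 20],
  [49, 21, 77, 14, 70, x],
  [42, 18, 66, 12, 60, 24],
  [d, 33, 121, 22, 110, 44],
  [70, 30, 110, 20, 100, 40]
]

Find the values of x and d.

Each row is a constant multiple of every other row — this is a multiplication table with the headers hidden.
Row 2 is 70/50 = 7/5 times row 1, so its entry in column 6 is 20 × 7/5 = 28.
Row 4 is 110/50 = 11/5 times row 1, so its entry in column 1 is 35 × 11/5 = 77.

x = 28, d = 77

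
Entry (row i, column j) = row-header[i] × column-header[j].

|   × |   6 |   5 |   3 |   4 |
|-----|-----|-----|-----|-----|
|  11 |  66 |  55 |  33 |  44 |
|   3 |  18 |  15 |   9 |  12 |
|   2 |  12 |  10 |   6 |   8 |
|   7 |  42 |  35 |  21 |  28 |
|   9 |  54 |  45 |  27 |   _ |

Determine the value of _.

9 × 4 = 36.

36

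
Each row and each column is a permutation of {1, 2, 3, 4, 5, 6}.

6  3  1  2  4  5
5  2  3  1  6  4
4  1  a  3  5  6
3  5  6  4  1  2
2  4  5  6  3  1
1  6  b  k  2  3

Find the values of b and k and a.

For row 6, column 4: column 4 already has {1, 2, 3, 4, 6}; that leaves 5.
Cell (3,3): row 3 already has {1, 3, 4, 5, 6} → 2.
At (row 6, col 3): row 6 already has {1, 2, 3, 5, 6}, so the value is 4.

b = 4, k = 5, a = 2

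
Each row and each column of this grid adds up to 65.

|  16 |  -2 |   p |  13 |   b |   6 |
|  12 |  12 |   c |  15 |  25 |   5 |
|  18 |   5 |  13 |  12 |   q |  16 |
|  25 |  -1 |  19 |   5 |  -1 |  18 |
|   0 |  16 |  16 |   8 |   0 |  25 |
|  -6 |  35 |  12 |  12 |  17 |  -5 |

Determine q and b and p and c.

q = 1, b = 23, p = 9, c = -4

Row 3: 18 + 5 + 13 + 12 + 16 = 64, so its missing entry is 65 − 64 = 1.
Row 2: 12 + 12 + 15 + 25 + 5 = 69, so its missing entry is 65 − 69 = -4.
Column 5: 25 + 1 − 1 + 0 + 17 = 42, so its missing entry is 65 − 42 = 23.
Row 1: 16 − 2 + 13 + 23 + 6 = 56, so its missing entry is 65 − 56 = 9.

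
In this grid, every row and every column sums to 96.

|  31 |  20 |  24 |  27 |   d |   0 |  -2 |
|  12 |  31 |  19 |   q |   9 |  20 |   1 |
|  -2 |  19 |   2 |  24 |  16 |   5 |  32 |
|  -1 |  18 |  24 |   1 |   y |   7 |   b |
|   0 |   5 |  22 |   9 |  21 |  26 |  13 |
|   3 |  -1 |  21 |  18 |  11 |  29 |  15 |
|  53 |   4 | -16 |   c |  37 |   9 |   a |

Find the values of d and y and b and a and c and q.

Row 1 has 31 + 20 + 24 + 27 + 0 − 2 = 100; the blank must be 96 − 100 = -4.
Column 5 has -4 + 9 + 16 + 21 + 11 + 37 = 90; the blank must be 96 − 90 = 6.
Row 4 has -1 + 18 + 24 + 1 + 6 + 7 = 55; the blank must be 96 − 55 = 41.
Column 7 has -2 + 1 + 32 + 41 + 13 + 15 = 100; the blank must be 96 − 100 = -4.
Row 7 has 53 + 4 − 16 + 37 + 9 − 4 = 83; the blank must be 96 − 83 = 13.
Row 2 has 12 + 31 + 19 + 9 + 20 + 1 = 92; the blank must be 96 − 92 = 4.

d = -4, y = 6, b = 41, a = -4, c = 13, q = 4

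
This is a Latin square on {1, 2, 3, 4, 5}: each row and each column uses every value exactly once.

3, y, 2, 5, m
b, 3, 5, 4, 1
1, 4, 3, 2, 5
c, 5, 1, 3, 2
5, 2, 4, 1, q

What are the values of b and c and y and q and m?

For row 1, column 2: column 2 already has {2, 3, 4, 5}; that leaves 1.
Cell (5,5): row 5 already has {1, 2, 4, 5} → 3.
At (row 1, col 5): row 1 already has {1, 2, 3, 5}, so the value is 4.
Cell (4,1): row 4 already has {1, 2, 3, 5} → 4.
At (row 2, col 1): row 2 already has {1, 3, 4, 5}, so the value is 2.

b = 2, c = 4, y = 1, q = 3, m = 4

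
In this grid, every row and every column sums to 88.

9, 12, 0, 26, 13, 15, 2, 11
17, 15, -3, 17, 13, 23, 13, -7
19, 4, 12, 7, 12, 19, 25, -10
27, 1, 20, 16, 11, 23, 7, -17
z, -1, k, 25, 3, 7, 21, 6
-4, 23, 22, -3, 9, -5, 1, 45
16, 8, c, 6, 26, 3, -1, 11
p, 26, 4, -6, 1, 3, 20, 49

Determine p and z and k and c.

Row 7 has 16 + 8 + 6 + 26 + 3 − 1 + 11 = 69; the blank must be 88 − 69 = 19.
Row 8 has 26 + 4 − 6 + 1 + 3 + 20 + 49 = 97; the blank must be 88 − 97 = -9.
Column 1 has 9 + 17 + 19 + 27 − 4 + 16 − 9 = 75; the blank must be 88 − 75 = 13.
Row 5 has 13 − 1 + 25 + 3 + 7 + 21 + 6 = 74; the blank must be 88 − 74 = 14.

p = -9, z = 13, k = 14, c = 19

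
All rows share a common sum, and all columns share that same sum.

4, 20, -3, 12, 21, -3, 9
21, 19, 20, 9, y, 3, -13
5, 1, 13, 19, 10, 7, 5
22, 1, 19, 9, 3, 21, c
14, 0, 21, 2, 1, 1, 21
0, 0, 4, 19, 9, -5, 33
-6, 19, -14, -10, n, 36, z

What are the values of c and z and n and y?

c = -15, z = 20, n = 15, y = 1

Rows 1 and 3 both sum to 60, so that's the common total.
Row 2 has 21 + 19 + 20 + 9 + 3 − 13 = 59; the blank must be 60 − 59 = 1.
Column 5 has 21 + 1 + 10 + 3 + 1 + 9 = 45; the blank must be 60 − 45 = 15.
Row 7 has -6 + 19 − 14 − 10 + 15 + 36 = 40; the blank must be 60 − 40 = 20.
Row 4 has 22 + 1 + 19 + 9 + 3 + 21 = 75; the blank must be 60 − 75 = -15.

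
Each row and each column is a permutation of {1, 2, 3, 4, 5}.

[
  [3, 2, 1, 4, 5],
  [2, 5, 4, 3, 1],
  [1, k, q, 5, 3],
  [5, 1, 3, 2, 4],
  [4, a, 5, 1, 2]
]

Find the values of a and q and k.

a = 3, q = 2, k = 4

Cell (5,2): row 5 already has {1, 2, 4, 5} → 3.
At (row 3, col 2): column 2 already has {1, 2, 3, 5}, so the value is 4.
For row 3, column 3: row 3 already has {1, 3, 4, 5}; that leaves 2.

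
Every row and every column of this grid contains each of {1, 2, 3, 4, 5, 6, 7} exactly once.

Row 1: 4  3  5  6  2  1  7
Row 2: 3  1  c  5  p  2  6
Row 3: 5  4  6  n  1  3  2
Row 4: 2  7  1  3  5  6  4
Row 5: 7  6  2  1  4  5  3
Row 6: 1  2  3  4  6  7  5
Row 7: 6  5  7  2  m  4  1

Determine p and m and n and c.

At (row 3, col 4): row 3 already has {1, 2, 3, 4, 5, 6}, so the value is 7.
At (row 2, col 3): column 3 already has {1, 2, 3, 5, 6, 7}, so the value is 4.
For row 7, column 5: row 7 already has {1, 2, 4, 5, 6, 7}; that leaves 3.
For row 2, column 5: row 2 already has {1, 2, 3, 4, 5, 6}; that leaves 7.

p = 7, m = 3, n = 7, c = 4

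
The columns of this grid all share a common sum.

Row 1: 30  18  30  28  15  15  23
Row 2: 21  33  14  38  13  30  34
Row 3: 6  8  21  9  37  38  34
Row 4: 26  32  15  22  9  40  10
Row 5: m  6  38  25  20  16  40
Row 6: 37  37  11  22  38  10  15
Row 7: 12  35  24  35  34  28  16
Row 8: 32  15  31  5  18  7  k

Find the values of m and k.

Column 3 sums to 184 and so does column 4; that's the common total.
In column 1 the known cells total 164, leaving 184 − 164 = 20.
In column 7 the known cells total 172, leaving 184 − 172 = 12.

m = 20, k = 12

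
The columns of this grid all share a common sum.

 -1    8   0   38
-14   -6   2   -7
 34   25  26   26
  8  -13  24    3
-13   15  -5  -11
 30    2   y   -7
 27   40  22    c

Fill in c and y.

c = 29, y = 2

The complete columns each total 71.
Column 4 is missing 71 − 42 = 29 (since 38 − 7 + 26 + 3 − 11 − 7 = 42).
Column 3 is missing 71 − 69 = 2 (since 0 + 2 + 26 + 24 − 5 + 22 = 69).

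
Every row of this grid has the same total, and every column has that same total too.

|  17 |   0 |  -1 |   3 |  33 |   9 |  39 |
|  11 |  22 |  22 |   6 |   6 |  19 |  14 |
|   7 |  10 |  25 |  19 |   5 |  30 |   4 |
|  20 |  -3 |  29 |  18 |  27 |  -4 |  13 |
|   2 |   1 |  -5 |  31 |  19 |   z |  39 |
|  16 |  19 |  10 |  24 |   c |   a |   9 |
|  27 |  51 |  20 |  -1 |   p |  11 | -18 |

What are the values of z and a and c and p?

Rows 1 and 2 both sum to 100, so that's the common total.
Row 5: 2 + 1 − 5 + 31 + 19 + 39 = 87, so its missing entry is 100 − 87 = 13.
Column 6: 9 + 19 + 30 − 4 + 13 + 11 = 78, so its missing entry is 100 − 78 = 22.
Row 7: 27 + 51 + 20 − 1 + 11 − 18 = 90, so its missing entry is 100 − 90 = 10.
Row 6: 16 + 19 + 10 + 24 + 22 + 9 = 100, so its missing entry is 100 − 100 = 0.

z = 13, a = 22, c = 0, p = 10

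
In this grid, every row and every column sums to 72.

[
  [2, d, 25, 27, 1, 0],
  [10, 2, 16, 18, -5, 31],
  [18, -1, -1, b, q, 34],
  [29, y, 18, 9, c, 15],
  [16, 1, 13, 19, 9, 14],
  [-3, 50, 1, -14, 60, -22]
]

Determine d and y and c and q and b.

d = 17, y = 3, c = -2, q = 9, b = 13

Row 1 has 2 + 25 + 27 + 1 + 0 = 55; the blank must be 72 − 55 = 17.
Column 2 has 17 + 2 − 1 + 1 + 50 = 69; the blank must be 72 − 69 = 3.
Row 4 has 29 + 3 + 18 + 9 + 15 = 74; the blank must be 72 − 74 = -2.
Column 5 has 1 − 5 − 2 + 9 + 60 = 63; the blank must be 72 − 63 = 9.
Row 3 has 18 − 1 − 1 + 9 + 34 = 59; the blank must be 72 − 59 = 13.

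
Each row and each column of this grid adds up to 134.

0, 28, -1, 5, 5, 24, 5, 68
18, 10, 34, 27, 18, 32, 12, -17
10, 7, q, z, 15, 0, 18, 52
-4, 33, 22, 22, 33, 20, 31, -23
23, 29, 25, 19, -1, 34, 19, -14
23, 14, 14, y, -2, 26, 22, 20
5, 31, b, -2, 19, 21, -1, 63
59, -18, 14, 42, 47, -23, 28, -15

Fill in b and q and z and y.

Row 6 has 23 + 14 + 14 − 2 + 26 + 22 + 20 = 117; the blank must be 134 − 117 = 17.
Column 4 has 5 + 27 + 22 + 19 + 17 − 2 + 42 = 130; the blank must be 134 − 130 = 4.
Row 7 has 5 + 31 − 2 + 19 + 21 − 1 + 63 = 136; the blank must be 134 − 136 = -2.
Row 3 has 10 + 7 + 4 + 15 + 0 + 18 + 52 = 106; the blank must be 134 − 106 = 28.

b = -2, q = 28, z = 4, y = 17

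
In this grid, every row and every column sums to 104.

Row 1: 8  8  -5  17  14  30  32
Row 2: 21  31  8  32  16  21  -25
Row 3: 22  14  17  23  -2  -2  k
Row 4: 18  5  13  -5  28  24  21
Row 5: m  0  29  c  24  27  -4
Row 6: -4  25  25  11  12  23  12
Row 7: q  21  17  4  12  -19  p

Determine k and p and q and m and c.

The known cells in column 4 total 82, leaving 104 − 82 = 22 for the blank.
The known cells in row 5 total 98, leaving 104 − 98 = 6 for the blank.
The known cells in row 3 total 72, leaving 104 − 72 = 32 for the blank.
The known cells in column 1 total 71, leaving 104 − 71 = 33 for the blank.
The known cells in row 7 total 68, leaving 104 − 68 = 36 for the blank.

k = 32, p = 36, q = 33, m = 6, c = 22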